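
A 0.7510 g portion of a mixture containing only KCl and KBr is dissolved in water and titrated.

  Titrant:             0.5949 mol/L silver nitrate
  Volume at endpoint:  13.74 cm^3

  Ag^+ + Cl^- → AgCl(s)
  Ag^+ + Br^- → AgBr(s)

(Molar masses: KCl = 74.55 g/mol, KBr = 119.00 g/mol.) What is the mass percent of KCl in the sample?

49.51 %

n(AgNO3) = 0.01374 × 0.5949 = 8.174 × 10^-3 mol
Let x = n(KCl), y = n(KBr).
Titrant: 1x + 1y = 8.174 × 10^-3;  mass: 74.55x + 119.00y = 0.7510
Solving, x = 4.988 × 10^-3 mol, y = 3.186 × 10^-3 mol
mass of KCl = 4.988 × 10^-3 × 74.55 = 0.3718 g
% KCl = 0.3718 / 0.7510 × 100 = 49.51 %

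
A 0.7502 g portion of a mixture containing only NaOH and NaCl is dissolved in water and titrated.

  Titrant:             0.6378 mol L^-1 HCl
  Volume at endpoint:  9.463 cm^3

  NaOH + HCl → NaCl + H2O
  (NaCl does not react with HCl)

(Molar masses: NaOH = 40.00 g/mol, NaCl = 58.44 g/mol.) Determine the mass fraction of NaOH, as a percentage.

32.18 %

n(HCl) = 0.009463 × 0.6378 = 6.036 × 10^-3 mol
Let x = n(NaOH), y = n(NaCl).
Titrant: 1x = 6.036 × 10^-3;  mass: 40.00x + 58.44y = 0.7502
Solving, x = 6.036 × 10^-3 mol, y = 8.706 × 10^-3 mol
mass of NaOH = 6.036 × 10^-3 × 40.00 = 0.2414 g
% NaOH = 0.2414 / 0.7502 × 100 = 32.18 %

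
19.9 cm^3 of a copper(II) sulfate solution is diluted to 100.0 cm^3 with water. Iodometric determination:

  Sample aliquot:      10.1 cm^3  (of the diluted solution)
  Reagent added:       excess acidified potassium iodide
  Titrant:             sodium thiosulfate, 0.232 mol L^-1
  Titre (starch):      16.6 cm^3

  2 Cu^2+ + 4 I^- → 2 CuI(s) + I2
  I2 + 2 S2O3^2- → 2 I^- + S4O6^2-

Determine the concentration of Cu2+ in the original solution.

n(S2O3^2-) = 0.0166 × 0.232 = 3.85 × 10^-3 mol
n(I2) = n(S2O3^2-)/2 = 1.93 × 10^-3 mol
From the 2:1 ratio, n(Cu2+) in the aliquot = 2/1 × 1.93 × 10^-3 = 3.85 × 10^-3 mol
[Cu2+]_dilute = 3.85 × 10^-3 / 0.0101 = 0.381 mol/L
[Cu2+]_original = 0.381 × 100.0/19.9 = 1.92 mol/L

1.92 mol/L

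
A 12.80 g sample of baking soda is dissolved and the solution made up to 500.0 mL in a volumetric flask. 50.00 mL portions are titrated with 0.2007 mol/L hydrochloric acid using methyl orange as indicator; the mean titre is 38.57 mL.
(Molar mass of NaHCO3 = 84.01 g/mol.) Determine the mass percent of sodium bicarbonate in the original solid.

NaHCO3 + HCl → NaCl + H2O + CO2
n(HCl) per titration = 0.03857 × 0.2007 = 7.741 × 10^-3 mol
n(NaHCO3) in each aliquot = 7.741 × 10^-3 mol (1:1 ratio)
n(NaHCO3) in the whole flask = 7.741 × 10^-3 × 500.0/50.00 = 0.07741 mol
mass of NaHCO3 = 0.07741 × 84.01 = 6.503 g
% NaHCO3 = 6.503 / 12.80 × 100 = 50.81 %

50.81 %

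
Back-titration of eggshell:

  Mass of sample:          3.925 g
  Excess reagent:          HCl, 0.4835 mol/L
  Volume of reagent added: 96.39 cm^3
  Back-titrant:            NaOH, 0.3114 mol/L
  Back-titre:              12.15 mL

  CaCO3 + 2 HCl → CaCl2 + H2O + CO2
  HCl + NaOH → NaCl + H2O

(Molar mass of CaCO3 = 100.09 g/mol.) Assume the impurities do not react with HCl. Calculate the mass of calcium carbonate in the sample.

n(HCl) added = 0.09639 × 0.4835 = 0.04660 mol
n(NaOH) used in back-titration = 0.01215 × 0.3114 = 3.784 × 10^-3 mol
n(HCl) left over = 3.784 × 10^-3 mol (1:1 ratio)
n(HCl) consumed by analyte = 0.04660 − 3.784 × 10^-3 = 0.04282 mol
From the 1:2 ratio, n(CaCO3) = 1/2 × 0.04282 = 0.02141 mol
mass of CaCO3 = 0.02141 × 100.09 = 2.143 g

2.143 g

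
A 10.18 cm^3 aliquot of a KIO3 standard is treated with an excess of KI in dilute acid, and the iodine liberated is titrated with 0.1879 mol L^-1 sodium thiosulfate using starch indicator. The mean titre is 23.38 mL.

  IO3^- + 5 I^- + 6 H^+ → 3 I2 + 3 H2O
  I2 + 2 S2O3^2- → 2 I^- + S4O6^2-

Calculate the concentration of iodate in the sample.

n(S2O3^2-) = 0.02338 × 0.1879 = 4.393 × 10^-3 mol
n(I2) = n(S2O3^2-)/2 = 2.197 × 10^-3 mol
From the 1:3 ratio, n(IO3^-) in the aliquot = 1/3 × 2.197 × 10^-3 = 7.322 × 10^-4 mol
[IO3^-] = 7.322 × 10^-4 / 0.01018 = 0.07192 mol/L

0.07192 mol/L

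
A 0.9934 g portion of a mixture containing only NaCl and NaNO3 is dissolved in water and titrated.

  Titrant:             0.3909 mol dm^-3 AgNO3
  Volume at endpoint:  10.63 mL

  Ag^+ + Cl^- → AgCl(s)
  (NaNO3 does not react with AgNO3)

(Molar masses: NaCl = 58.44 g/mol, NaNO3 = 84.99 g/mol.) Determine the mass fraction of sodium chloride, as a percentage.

n(AgNO3) = 0.01063 × 0.3909 = 4.155 × 10^-3 mol
Let x = n(NaCl), y = n(NaNO3).
Titrant: 1x = 4.155 × 10^-3;  mass: 58.44x + 84.99y = 0.9934
Solving, x = 4.155 × 10^-3 mol, y = 8.831 × 10^-3 mol
mass of NaCl = 4.155 × 10^-3 × 58.44 = 0.2428 g
% NaCl = 0.2428 / 0.9934 × 100 = 24.44 %

24.44 %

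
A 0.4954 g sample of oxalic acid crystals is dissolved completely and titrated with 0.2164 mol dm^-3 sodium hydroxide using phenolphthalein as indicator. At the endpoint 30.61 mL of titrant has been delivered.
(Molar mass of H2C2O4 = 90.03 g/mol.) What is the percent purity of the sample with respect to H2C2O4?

H2C2O4 + 2 NaOH → Na2C2O4 + 2 H2O
n(NaOH) = 0.03061 L × 0.2164 mol/L = 6.624 × 10^-3 mol
From the 1:2 ratio, n(H2C2O4) = 1/2 × 6.624 × 10^-3 = 3.312 × 10^-3 mol
mass of H2C2O4 = 3.312 × 10^-3 × 90.03 g/mol = 0.2982 g
% H2C2O4 = 0.2982 / 0.4954 × 100 = 60.19 %

60.19 %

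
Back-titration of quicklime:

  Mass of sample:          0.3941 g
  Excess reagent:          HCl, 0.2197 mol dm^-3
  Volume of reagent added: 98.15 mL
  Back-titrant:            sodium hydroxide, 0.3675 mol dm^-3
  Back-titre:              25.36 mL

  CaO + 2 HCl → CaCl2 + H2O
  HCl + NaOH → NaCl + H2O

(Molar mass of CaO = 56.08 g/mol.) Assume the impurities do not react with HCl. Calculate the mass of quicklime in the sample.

n(HCl) added = 0.09815 × 0.2197 = 0.02156 mol
n(NaOH) used in back-titration = 0.02536 × 0.3675 = 9.320 × 10^-3 mol
n(HCl) left over = 9.320 × 10^-3 mol (1:1 ratio)
n(HCl) consumed by analyte = 0.02156 − 9.320 × 10^-3 = 0.01224 mol
From the 1:2 ratio, n(CaO) = 1/2 × 0.01224 = 6.122 × 10^-3 mol
mass of CaO = 6.122 × 10^-3 × 56.08 = 0.3433 g

0.3433 g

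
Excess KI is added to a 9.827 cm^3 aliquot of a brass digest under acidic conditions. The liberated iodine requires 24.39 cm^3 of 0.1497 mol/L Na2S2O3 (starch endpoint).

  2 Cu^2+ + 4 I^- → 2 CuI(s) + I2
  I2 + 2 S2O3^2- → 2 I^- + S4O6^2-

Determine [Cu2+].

n(S2O3^2-) = 0.02439 × 0.1497 = 3.651 × 10^-3 mol
n(I2) = n(S2O3^2-)/2 = 1.826 × 10^-3 mol
From the 2:1 ratio, n(Cu2+) in the aliquot = 2/1 × 1.826 × 10^-3 = 3.651 × 10^-3 mol
[Cu2+] = 3.651 × 10^-3 / 0.009827 = 0.3715 mol/L

0.3715 mol/L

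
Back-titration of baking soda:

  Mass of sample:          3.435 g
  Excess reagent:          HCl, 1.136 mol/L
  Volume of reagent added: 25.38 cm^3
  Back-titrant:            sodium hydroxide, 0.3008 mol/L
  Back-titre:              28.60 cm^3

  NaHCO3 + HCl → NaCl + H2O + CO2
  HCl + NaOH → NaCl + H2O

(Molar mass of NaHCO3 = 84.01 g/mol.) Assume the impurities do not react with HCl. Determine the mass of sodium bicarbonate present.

n(HCl) added = 0.02538 × 1.136 = 0.02883 mol
n(NaOH) used in back-titration = 0.02860 × 0.3008 = 8.603 × 10^-3 mol
n(HCl) left over = 8.603 × 10^-3 mol (1:1 ratio)
n(HCl) consumed by analyte = 0.02883 − 8.603 × 10^-3 = 0.02023 mol
n(NaHCO3) = 0.02023 mol (1:1 ratio)
mass of NaHCO3 = 0.02023 × 84.01 = 1.699 g

1.699 g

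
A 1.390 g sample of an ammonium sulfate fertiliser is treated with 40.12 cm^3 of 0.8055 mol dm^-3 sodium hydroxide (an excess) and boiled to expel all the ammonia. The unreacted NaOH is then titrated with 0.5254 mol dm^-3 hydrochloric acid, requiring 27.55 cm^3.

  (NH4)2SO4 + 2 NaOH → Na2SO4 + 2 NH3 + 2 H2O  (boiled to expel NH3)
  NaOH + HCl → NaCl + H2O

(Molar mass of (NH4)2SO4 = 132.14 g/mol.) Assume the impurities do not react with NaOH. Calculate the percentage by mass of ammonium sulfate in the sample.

n(NaOH) added = 0.04012 × 0.8055 = 0.03232 mol
n(HCl) used in back-titration = 0.02755 × 0.5254 = 0.01447 mol
n(NaOH) left over = 0.01447 mol (1:1 ratio)
n(NaOH) consumed by analyte = 0.03232 − 0.01447 = 0.01784 mol
From the 1:2 ratio, n((NH4)2SO4) = 1/2 × 0.01784 = 8.921 × 10^-3 mol
mass of (NH4)2SO4 = 8.921 × 10^-3 × 132.14 = 1.179 g
% (NH4)2SO4 = 1.179 / 1.390 × 100 = 84.81 %

84.81 %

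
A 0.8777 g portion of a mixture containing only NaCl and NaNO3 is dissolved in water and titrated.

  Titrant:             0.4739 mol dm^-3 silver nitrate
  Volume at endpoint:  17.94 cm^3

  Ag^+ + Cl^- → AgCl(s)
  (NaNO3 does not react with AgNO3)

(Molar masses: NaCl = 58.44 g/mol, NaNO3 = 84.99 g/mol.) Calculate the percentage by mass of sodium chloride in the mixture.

n(AgNO3) = 0.01794 × 0.4739 = 8.502 × 10^-3 mol
Let x = n(NaCl), y = n(NaNO3).
Titrant: 1x = 8.502 × 10^-3;  mass: 58.44x + 84.99y = 0.8777
Solving, x = 8.502 × 10^-3 mol, y = 4.481 × 10^-3 mol
mass of NaCl = 8.502 × 10^-3 × 58.44 = 0.4968 g
% NaCl = 0.4968 / 0.8777 × 100 = 56.61 %

56.61 %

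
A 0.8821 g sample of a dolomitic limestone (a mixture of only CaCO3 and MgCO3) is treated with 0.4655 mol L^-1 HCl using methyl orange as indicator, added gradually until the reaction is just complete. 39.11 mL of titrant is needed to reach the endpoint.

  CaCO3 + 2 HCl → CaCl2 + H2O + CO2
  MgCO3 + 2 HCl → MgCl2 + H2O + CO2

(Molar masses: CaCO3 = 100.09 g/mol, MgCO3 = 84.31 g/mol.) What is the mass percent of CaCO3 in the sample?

n(HCl) = 0.03911 × 0.4655 = 0.01821 mol
Let x = n(CaCO3), y = n(MgCO3).
Titrant: 2x + 2y = 0.01821;  mass: 100.09x + 84.31y = 0.8821
Solving, x = 7.265 × 10^-3 mol, y = 1.838 × 10^-3 mol
mass of CaCO3 = 7.265 × 10^-3 × 100.09 = 0.7271 g
% CaCO3 = 0.7271 / 0.8821 × 100 = 82.43 %

82.43 %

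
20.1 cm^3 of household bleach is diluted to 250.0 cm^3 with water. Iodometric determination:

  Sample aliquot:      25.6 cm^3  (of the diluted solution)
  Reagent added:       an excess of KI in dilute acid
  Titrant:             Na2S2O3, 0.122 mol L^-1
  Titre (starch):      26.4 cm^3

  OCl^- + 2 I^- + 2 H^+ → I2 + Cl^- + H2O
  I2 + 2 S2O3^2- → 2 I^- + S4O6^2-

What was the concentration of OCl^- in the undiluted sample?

n(S2O3^2-) = 0.0264 × 0.122 = 3.22 × 10^-3 mol
n(I2) = n(S2O3^2-)/2 = 1.61 × 10^-3 mol
n(OCl^-) in the aliquot = 1.61 × 10^-3 mol (1:1 ratio)
[OCl^-]_dilute = 1.61 × 10^-3 / 0.0256 = 0.0629 mol/L
[OCl^-]_original = 0.0629 × 250.0/20.1 = 0.782 mol/L

0.782 mol/L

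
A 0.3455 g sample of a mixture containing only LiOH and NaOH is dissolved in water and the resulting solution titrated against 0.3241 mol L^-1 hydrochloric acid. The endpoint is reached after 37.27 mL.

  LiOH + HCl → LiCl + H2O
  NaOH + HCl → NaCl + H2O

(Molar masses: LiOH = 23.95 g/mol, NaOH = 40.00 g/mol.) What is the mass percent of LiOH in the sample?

59.46 %

n(HCl) = 0.03727 × 0.3241 = 0.01208 mol
Let x = n(LiOH), y = n(NaOH).
Titrant: 1x + 1y = 0.01208;  mass: 23.95x + 40.00y = 0.3455
Solving, x = 8.577 × 10^-3 mol, y = 3.502 × 10^-3 mol
mass of LiOH = 8.577 × 10^-3 × 23.95 = 0.2054 g
% LiOH = 0.2054 / 0.3455 × 100 = 59.46 %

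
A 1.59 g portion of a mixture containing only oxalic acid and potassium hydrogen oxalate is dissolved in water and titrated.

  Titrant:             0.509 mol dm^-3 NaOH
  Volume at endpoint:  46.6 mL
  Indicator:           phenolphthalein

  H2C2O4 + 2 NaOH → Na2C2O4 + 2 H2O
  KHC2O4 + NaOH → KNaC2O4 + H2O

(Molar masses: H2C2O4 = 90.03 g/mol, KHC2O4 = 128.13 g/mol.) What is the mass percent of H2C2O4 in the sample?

49.4 %

n(NaOH) = 0.0466 × 0.509 = 0.0237 mol
Let x = n(H2C2O4), y = n(KHC2O4).
Titrant: 2x + 1y = 0.0237;  mass: 90.03x + 128.13y = 1.59
Solving, x = 8.72 × 10^-3 mol, y = 6.28 × 10^-3 mol
mass of H2C2O4 = 8.72 × 10^-3 × 90.03 = 0.785 g
% H2C2O4 = 0.785 / 1.59 × 100 = 49.4 %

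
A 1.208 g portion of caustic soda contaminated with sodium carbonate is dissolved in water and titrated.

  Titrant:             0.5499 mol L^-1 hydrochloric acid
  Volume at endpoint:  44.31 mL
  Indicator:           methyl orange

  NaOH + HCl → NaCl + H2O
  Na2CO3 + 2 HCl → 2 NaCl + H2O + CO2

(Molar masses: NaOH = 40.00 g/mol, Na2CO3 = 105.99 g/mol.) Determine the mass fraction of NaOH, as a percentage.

21.22 %

n(HCl) = 0.04431 × 0.5499 = 0.02437 mol
Let x = n(NaOH), y = n(Na2CO3).
Titrant: 1x + 2y = 0.02437;  mass: 40.00x + 105.99y = 1.208
Solving, x = 6.409 × 10^-3 mol, y = 8.979 × 10^-3 mol
mass of NaOH = 6.409 × 10^-3 × 40.00 = 0.2563 g
% NaOH = 0.2563 / 1.208 × 100 = 21.22 %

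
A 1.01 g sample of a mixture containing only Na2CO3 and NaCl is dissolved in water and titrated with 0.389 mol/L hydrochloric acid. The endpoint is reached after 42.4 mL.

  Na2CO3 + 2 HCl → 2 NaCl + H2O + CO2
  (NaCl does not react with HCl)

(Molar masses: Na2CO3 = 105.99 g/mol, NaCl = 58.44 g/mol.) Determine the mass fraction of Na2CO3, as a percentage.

n(HCl) = 0.0424 × 0.389 = 0.0165 mol
Let x = n(Na2CO3), y = n(NaCl).
Titrant: 2x = 0.0165;  mass: 105.99x + 58.44y = 1.01
Solving, x = 8.25 × 10^-3 mol, y = 2.33 × 10^-3 mol
mass of Na2CO3 = 8.25 × 10^-3 × 105.99 = 0.874 g
% Na2CO3 = 0.874 / 1.01 × 100 = 86.5 %

86.5 %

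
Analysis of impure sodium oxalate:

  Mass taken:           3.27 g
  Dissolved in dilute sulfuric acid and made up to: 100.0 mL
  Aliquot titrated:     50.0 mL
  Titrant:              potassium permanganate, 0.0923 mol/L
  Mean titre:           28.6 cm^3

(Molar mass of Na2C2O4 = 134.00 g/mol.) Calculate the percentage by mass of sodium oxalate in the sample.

54.1 %

2 MnO4^- + 5 C2O4^2- + 16 H^+ → 2 Mn^2+ + 10 CO2 + 8 H2O
n(KMnO4) per titration = 0.0286 × 0.0923 = 2.64 × 10^-3 mol
From the 5:2 ratio, n(Na2C2O4) in each aliquot = 5/2 × 2.64 × 10^-3 = 6.60 × 10^-3 mol
n(Na2C2O4) in the whole flask = 6.60 × 10^-3 × 100.0/50.0 = 0.0132 mol
mass of Na2C2O4 = 0.0132 × 134.00 = 1.77 g
% Na2C2O4 = 1.77 / 3.27 × 100 = 54.1 %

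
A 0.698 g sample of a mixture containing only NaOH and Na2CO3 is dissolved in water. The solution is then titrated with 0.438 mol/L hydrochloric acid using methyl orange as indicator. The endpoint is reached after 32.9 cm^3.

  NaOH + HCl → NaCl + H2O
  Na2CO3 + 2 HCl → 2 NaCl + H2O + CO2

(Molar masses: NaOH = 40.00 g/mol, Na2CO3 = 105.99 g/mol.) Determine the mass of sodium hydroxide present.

n(HCl) = 0.0329 × 0.438 = 0.0144 mol
Let x = n(NaOH), y = n(Na2CO3).
Titrant: 1x + 2y = 0.0144;  mass: 40.00x + 105.99y = 0.698
Solving, x = 5.05 × 10^-3 mol, y = 4.68 × 10^-3 mol
mass of NaOH = 5.05 × 10^-3 × 40.00 = 0.202 g

0.202 g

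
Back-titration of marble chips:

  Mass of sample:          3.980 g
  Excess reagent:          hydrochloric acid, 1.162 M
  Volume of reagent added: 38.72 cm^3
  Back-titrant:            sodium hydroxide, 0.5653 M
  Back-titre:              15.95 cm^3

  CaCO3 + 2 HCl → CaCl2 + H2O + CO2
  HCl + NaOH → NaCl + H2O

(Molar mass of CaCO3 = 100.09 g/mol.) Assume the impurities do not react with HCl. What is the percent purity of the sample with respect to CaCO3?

n(HCl) added = 0.03872 × 1.162 = 0.04499 mol
n(NaOH) used in back-titration = 0.01595 × 0.5653 = 9.017 × 10^-3 mol
n(HCl) left over = 9.017 × 10^-3 mol (1:1 ratio)
n(HCl) consumed by analyte = 0.04499 − 9.017 × 10^-3 = 0.03598 mol
From the 1:2 ratio, n(CaCO3) = 1/2 × 0.03598 = 0.01799 mol
mass of CaCO3 = 0.01799 × 100.09 = 1.800 g
% CaCO3 = 1.800 / 3.980 × 100 = 45.24 %

45.24 %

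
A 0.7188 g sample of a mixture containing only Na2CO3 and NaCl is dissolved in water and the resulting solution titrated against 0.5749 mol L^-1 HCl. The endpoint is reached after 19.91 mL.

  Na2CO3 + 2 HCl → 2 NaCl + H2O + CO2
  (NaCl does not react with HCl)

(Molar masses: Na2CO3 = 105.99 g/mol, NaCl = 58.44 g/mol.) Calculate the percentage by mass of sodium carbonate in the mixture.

84.39 %

n(HCl) = 0.01991 × 0.5749 = 0.01145 mol
Let x = n(Na2CO3), y = n(NaCl).
Titrant: 2x = 0.01145;  mass: 105.99x + 58.44y = 0.7188
Solving, x = 5.723 × 10^-3 mol, y = 1.920 × 10^-3 mol
mass of Na2CO3 = 5.723 × 10^-3 × 105.99 = 0.6066 g
% Na2CO3 = 0.6066 / 0.7188 × 100 = 84.39 %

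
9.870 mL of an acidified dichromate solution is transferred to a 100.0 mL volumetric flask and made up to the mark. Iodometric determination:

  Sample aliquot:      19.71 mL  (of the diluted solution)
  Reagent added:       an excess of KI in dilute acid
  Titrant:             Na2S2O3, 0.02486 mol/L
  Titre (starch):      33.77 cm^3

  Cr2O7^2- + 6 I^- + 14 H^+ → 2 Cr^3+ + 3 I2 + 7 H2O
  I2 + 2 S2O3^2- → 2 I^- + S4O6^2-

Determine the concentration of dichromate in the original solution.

0.07192 mol/L

n(S2O3^2-) = 0.03377 × 0.02486 = 8.395 × 10^-4 mol
n(I2) = n(S2O3^2-)/2 = 4.198 × 10^-4 mol
From the 1:3 ratio, n(Cr2O7^2-) in the aliquot = 1/3 × 4.198 × 10^-4 = 1.399 × 10^-4 mol
[Cr2O7^2-]_dilute = 1.399 × 10^-4 / 0.01971 = 0.007099 mol/L
[Cr2O7^2-]_original = 0.007099 × 100.0/9.870 = 0.07192 mol/L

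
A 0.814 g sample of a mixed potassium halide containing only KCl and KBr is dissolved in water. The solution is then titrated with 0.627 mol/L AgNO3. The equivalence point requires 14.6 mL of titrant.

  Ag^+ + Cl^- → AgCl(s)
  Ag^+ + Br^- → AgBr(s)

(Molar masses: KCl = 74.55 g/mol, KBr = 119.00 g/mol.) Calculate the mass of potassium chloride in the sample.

n(AgNO3) = 0.0146 × 0.627 = 9.15 × 10^-3 mol
Let x = n(KCl), y = n(KBr).
Titrant: 1x + 1y = 9.15 × 10^-3;  mass: 74.55x + 119.00y = 0.814
Solving, x = 6.19 × 10^-3 mol, y = 2.96 × 10^-3 mol
mass of KCl = 6.19 × 10^-3 × 74.55 = 0.462 g

0.462 g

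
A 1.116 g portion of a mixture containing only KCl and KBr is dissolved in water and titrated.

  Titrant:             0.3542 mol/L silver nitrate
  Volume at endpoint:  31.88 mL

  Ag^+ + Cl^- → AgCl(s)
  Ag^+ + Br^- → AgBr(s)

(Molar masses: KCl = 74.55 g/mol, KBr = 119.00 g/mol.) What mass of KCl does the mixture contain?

0.3820 g

n(AgNO3) = 0.03188 × 0.3542 = 0.01129 mol
Let x = n(KCl), y = n(KBr).
Titrant: 1x + 1y = 0.01129;  mass: 74.55x + 119.00y = 1.116
Solving, x = 5.123 × 10^-3 mol, y = 6.168 × 10^-3 mol
mass of KCl = 5.123 × 10^-3 × 74.55 = 0.3820 g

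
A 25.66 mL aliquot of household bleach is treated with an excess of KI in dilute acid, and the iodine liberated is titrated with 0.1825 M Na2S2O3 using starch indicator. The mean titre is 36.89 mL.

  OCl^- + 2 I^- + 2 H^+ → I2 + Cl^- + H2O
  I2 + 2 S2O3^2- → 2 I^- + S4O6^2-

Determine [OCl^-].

0.1312 M

n(S2O3^2-) = 0.03689 × 0.1825 = 6.732 × 10^-3 mol
n(I2) = n(S2O3^2-)/2 = 3.366 × 10^-3 mol
n(OCl^-) in the aliquot = 3.366 × 10^-3 mol (1:1 ratio)
[OCl^-] = 3.366 × 10^-3 / 0.02566 = 0.1312 mol/L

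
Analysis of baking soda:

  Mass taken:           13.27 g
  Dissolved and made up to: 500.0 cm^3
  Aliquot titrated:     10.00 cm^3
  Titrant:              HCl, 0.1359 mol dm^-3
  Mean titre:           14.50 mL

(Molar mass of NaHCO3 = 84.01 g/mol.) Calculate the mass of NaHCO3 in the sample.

8.277 g

NaHCO3 + HCl → NaCl + H2O + CO2
n(HCl) per titration = 0.01450 × 0.1359 = 1.971 × 10^-3 mol
n(NaHCO3) in each aliquot = 1.971 × 10^-3 mol (1:1 ratio)
n(NaHCO3) in the whole flask = 1.971 × 10^-3 × 500.0/10.00 = 0.09853 mol
mass of NaHCO3 = 0.09853 × 84.01 = 8.277 g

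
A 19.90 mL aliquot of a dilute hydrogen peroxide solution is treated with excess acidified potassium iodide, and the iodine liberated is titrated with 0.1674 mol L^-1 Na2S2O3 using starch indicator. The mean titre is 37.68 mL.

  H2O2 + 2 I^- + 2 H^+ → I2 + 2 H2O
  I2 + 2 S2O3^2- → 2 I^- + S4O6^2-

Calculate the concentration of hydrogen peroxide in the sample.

0.1585 mol/L

n(S2O3^2-) = 0.03768 × 0.1674 = 6.308 × 10^-3 mol
n(I2) = n(S2O3^2-)/2 = 3.154 × 10^-3 mol
n(H2O2) in the aliquot = 3.154 × 10^-3 mol (1:1 ratio)
[H2O2] = 3.154 × 10^-3 / 0.01990 = 0.1585 mol/L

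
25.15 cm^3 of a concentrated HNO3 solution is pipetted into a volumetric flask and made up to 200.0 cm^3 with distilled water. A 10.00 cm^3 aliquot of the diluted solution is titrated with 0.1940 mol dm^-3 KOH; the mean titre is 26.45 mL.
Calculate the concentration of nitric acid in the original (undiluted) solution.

4.081 mol/L

HNO3 + KOH → KNO3 + H2O
n(KOH) = 0.02645 × 0.1940 = 5.131 × 10^-3 mol
n(HNO3) in the aliquot = 5.131 × 10^-3 mol (1:1 ratio)
[HNO3]_dilute = 5.131 × 10^-3 / 0.01000 = 0.5131 mol/L
Dilution factor = 200.0 / 25.15 = 7.952
[HNO3]_stock = 0.5131 × 7.952 = 4.081 mol/L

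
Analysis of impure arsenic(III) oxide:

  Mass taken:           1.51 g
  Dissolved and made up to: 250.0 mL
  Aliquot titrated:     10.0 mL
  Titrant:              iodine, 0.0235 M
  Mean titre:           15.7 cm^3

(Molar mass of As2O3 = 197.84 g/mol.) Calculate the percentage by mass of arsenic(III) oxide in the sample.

As2O3 + 2 I2 + 2 H2O → As2O5 + 4 HI
n(I2) per titration = 0.0157 × 0.0235 = 3.69 × 10^-4 mol
From the 1:2 ratio, n(As2O3) in each aliquot = 1/2 × 3.69 × 10^-4 = 1.84 × 10^-4 mol
n(As2O3) in the whole flask = 1.84 × 10^-4 × 250.0/10.0 = 4.61 × 10^-3 mol
mass of As2O3 = 4.61 × 10^-3 × 197.84 = 0.912 g
% As2O3 = 0.912 / 1.51 × 100 = 60.4 %

60.4 %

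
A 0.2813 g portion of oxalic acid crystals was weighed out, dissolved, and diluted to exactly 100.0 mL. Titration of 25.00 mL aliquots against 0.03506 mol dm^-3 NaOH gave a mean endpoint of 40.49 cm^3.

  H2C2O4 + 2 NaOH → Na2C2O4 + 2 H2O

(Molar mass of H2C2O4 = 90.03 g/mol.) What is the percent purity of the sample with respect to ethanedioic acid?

90.87 %

n(NaOH) per titration = 0.04049 × 0.03506 = 1.420 × 10^-3 mol
From the 1:2 ratio, n(H2C2O4) in each aliquot = 1/2 × 1.420 × 10^-3 = 7.098 × 10^-4 mol
n(H2C2O4) in the whole flask = 7.098 × 10^-4 × 100.0/25.00 = 2.839 × 10^-3 mol
mass of H2C2O4 = 2.839 × 10^-3 × 90.03 = 0.2556 g
% H2C2O4 = 0.2556 / 0.2813 × 100 = 90.87 %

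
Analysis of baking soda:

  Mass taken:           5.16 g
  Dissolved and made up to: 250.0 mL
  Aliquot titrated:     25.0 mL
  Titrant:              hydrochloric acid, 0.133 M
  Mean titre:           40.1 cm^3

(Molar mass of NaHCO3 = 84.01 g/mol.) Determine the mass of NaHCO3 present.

NaHCO3 + HCl → NaCl + H2O + CO2
n(HCl) per titration = 0.0401 × 0.133 = 5.33 × 10^-3 mol
n(NaHCO3) in each aliquot = 5.33 × 10^-3 mol (1:1 ratio)
n(NaHCO3) in the whole flask = 5.33 × 10^-3 × 250.0/25.0 = 0.0533 mol
mass of NaHCO3 = 0.0533 × 84.01 = 4.48 g

4.48 g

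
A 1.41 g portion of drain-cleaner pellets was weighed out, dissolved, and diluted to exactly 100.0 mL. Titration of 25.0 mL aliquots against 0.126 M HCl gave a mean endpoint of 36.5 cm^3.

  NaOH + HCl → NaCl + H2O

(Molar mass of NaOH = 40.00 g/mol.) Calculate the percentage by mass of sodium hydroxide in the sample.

52.2 %

n(HCl) per titration = 0.0365 × 0.126 = 4.60 × 10^-3 mol
n(NaOH) in each aliquot = 4.60 × 10^-3 mol (1:1 ratio)
n(NaOH) in the whole flask = 4.60 × 10^-3 × 100.0/25.0 = 0.0184 mol
mass of NaOH = 0.0184 × 40.00 = 0.736 g
% NaOH = 0.736 / 1.41 × 100 = 52.2 %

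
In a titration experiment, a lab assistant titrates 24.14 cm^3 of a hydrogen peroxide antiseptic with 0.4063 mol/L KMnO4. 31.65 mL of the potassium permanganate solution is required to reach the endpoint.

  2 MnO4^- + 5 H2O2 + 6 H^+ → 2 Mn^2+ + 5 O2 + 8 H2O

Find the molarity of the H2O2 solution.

1.332 mol/L

n(KMnO4) = 0.03165 L × 0.4063 mol/L = 0.01286 mol
From the 5:2 mole ratio, n(H2O2) = 5/2 × 0.01286 = 0.03215 mol
[H2O2] = 0.03215 mol / 0.02414 L = 1.332 mol/L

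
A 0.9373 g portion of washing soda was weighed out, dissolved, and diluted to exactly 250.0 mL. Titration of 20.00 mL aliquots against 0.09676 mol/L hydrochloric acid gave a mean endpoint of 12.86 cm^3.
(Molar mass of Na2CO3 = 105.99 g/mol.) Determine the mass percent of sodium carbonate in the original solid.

87.94 %

Na2CO3 + 2 HCl → 2 NaCl + H2O + CO2
n(HCl) per titration = 0.01286 × 0.09676 = 1.244 × 10^-3 mol
From the 1:2 ratio, n(Na2CO3) in each aliquot = 1/2 × 1.244 × 10^-3 = 6.222 × 10^-4 mol
n(Na2CO3) in the whole flask = 6.222 × 10^-4 × 250.0/20.00 = 7.777 × 10^-3 mol
mass of Na2CO3 = 7.777 × 10^-3 × 105.99 = 0.8243 g
% Na2CO3 = 0.8243 / 0.9373 × 100 = 87.94 %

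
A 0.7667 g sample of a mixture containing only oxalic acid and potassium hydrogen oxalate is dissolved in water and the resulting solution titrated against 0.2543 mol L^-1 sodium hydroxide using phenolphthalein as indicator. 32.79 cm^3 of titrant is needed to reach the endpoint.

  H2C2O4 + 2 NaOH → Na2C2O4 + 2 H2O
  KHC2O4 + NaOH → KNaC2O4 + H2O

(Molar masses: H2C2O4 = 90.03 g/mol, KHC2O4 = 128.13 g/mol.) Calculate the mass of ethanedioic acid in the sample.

0.1634 g

n(NaOH) = 0.03279 × 0.2543 = 8.338 × 10^-3 mol
Let x = n(H2C2O4), y = n(KHC2O4).
Titrant: 2x + 1y = 8.338 × 10^-3;  mass: 90.03x + 128.13y = 0.7667
Solving, x = 1.815 × 10^-3 mol, y = 4.708 × 10^-3 mol
mass of H2C2O4 = 1.815 × 10^-3 × 90.03 = 0.1634 g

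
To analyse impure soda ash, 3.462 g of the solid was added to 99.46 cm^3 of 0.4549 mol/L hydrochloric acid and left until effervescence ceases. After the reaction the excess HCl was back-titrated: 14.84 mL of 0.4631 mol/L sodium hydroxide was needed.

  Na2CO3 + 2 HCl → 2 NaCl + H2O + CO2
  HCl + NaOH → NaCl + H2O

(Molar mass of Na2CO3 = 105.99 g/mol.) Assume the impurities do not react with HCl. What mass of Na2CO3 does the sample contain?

n(HCl) added = 0.09946 × 0.4549 = 0.04524 mol
n(NaOH) used in back-titration = 0.01484 × 0.4631 = 6.872 × 10^-3 mol
n(HCl) left over = 6.872 × 10^-3 mol (1:1 ratio)
n(HCl) consumed by analyte = 0.04524 − 6.872 × 10^-3 = 0.03837 mol
From the 1:2 ratio, n(Na2CO3) = 1/2 × 0.03837 = 0.01919 mol
mass of Na2CO3 = 0.01919 × 105.99 = 2.034 g

2.034 g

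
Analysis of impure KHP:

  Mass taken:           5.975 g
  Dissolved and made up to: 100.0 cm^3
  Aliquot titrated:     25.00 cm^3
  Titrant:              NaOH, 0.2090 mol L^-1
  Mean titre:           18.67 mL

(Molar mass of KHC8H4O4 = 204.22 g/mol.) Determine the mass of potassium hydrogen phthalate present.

3.187 g

KHC8H4O4 + NaOH → KNaC8H4O4 + H2O
n(NaOH) per titration = 0.01867 × 0.2090 = 3.902 × 10^-3 mol
n(KHC8H4O4) in each aliquot = 3.902 × 10^-3 mol (1:1 ratio)
n(KHC8H4O4) in the whole flask = 3.902 × 10^-3 × 100.0/25.00 = 0.01561 mol
mass of KHC8H4O4 = 0.01561 × 204.22 = 3.187 g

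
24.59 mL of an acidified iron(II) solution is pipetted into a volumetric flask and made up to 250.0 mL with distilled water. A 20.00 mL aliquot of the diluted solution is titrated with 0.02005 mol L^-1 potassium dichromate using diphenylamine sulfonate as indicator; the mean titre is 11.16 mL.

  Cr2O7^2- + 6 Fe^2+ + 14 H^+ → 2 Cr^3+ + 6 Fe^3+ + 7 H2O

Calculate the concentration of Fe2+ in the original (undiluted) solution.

0.6825 mol/L

n(K2Cr2O7) = 0.01116 × 0.02005 = 2.238 × 10^-4 mol
From the 6:1 ratio, n(Fe2+) in the aliquot = 6/1 × 2.238 × 10^-4 = 1.343 × 10^-3 mol
[Fe2+]_dilute = 1.343 × 10^-3 / 0.02000 = 0.06713 mol/L
Dilution factor = 250.0 / 24.59 = 10.17
[Fe2+]_stock = 0.06713 × 10.17 = 0.6825 mol/L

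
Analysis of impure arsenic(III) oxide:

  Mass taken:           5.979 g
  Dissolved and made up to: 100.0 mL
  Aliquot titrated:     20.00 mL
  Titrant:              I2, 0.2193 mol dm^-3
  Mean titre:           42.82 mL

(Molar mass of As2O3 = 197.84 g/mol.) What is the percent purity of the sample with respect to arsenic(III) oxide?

77.68 %

As2O3 + 2 I2 + 2 H2O → As2O5 + 4 HI
n(I2) per titration = 0.04282 × 0.2193 = 9.390 × 10^-3 mol
From the 1:2 ratio, n(As2O3) in each aliquot = 1/2 × 9.390 × 10^-3 = 4.695 × 10^-3 mol
n(As2O3) in the whole flask = 4.695 × 10^-3 × 100.0/20.00 = 0.02348 mol
mass of As2O3 = 0.02348 × 197.84 = 4.645 g
% As2O3 = 4.645 / 5.979 × 100 = 77.68 %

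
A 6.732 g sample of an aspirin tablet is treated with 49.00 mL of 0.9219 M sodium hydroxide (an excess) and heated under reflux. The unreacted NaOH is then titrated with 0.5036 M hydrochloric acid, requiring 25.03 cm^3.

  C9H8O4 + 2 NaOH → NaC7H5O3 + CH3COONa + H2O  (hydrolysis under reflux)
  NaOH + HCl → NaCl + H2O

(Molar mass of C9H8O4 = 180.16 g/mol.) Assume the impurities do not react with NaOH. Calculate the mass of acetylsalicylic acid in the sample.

n(NaOH) added = 0.04900 × 0.9219 = 0.04517 mol
n(HCl) used in back-titration = 0.02503 × 0.5036 = 0.01261 mol
n(NaOH) left over = 0.01261 mol (1:1 ratio)
n(NaOH) consumed by analyte = 0.04517 − 0.01261 = 0.03257 mol
From the 1:2 ratio, n(C9H8O4) = 1/2 × 0.03257 = 0.01628 mol
mass of C9H8O4 = 0.01628 × 180.16 = 2.934 g

2.934 g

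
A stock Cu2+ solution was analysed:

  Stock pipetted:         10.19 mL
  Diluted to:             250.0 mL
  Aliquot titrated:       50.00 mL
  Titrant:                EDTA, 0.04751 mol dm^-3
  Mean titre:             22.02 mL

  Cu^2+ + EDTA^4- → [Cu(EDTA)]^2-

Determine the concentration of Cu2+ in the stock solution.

n(EDTA) = 0.02202 × 0.04751 = 1.046 × 10^-3 mol
n(Cu2+) in the aliquot = 1.046 × 10^-3 mol (1:1 ratio)
[Cu2+]_dilute = 1.046 × 10^-3 / 0.05000 = 0.02092 mol/L
Dilution factor = 250.0 / 10.19 = 24.53
[Cu2+]_stock = 0.02092 × 24.53 = 0.5133 mol/L

0.5133 mol/L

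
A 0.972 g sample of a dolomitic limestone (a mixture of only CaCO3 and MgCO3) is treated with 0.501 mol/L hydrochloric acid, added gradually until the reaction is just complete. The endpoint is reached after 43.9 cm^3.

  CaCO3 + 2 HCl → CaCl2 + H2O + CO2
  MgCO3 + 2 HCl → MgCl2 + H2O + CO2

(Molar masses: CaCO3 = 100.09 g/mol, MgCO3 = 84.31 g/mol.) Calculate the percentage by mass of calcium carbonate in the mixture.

29.3 %

n(HCl) = 0.0439 × 0.501 = 0.0220 mol
Let x = n(CaCO3), y = n(MgCO3).
Titrant: 2x + 2y = 0.0220;  mass: 100.09x + 84.31y = 0.972
Solving, x = 2.84 × 10^-3 mol, y = 8.15 × 10^-3 mol
mass of CaCO3 = 2.84 × 10^-3 × 100.09 = 0.284 g
% CaCO3 = 0.284 / 0.972 × 100 = 29.3 %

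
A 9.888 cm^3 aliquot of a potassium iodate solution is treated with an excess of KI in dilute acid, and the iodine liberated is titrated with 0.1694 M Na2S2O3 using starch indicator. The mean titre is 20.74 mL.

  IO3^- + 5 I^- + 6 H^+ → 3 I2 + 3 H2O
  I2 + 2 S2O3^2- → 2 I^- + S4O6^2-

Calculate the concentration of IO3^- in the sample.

0.05922 M

n(S2O3^2-) = 0.02074 × 0.1694 = 3.513 × 10^-3 mol
n(I2) = n(S2O3^2-)/2 = 1.757 × 10^-3 mol
From the 1:3 ratio, n(IO3^-) in the aliquot = 1/3 × 1.757 × 10^-3 = 5.856 × 10^-4 mol
[IO3^-] = 5.856 × 10^-4 / 0.009888 = 0.05922 mol/L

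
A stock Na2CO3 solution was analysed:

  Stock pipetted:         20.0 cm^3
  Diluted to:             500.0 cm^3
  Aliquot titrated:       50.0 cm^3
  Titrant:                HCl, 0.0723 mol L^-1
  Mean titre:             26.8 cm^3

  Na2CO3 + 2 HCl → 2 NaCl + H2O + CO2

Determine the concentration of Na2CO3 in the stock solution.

0.484 mol/L

n(HCl) = 0.0268 × 0.0723 = 1.94 × 10^-3 mol
From the 1:2 ratio, n(Na2CO3) in the aliquot = 1/2 × 1.94 × 10^-3 = 9.69 × 10^-4 mol
[Na2CO3]_dilute = 9.69 × 10^-4 / 0.0500 = 0.0194 mol/L
Dilution factor = 500.0 / 20.0 = 25.00
[Na2CO3]_stock = 0.0194 × 25.00 = 0.484 mol/L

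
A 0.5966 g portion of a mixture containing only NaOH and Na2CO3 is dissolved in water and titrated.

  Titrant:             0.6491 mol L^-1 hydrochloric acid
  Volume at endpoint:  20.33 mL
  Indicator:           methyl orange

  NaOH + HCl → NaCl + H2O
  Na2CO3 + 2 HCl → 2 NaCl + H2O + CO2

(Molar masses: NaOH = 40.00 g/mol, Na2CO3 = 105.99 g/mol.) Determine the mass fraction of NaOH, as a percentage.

n(HCl) = 0.02033 × 0.6491 = 0.01320 mol
Let x = n(NaOH), y = n(Na2CO3).
Titrant: 1x + 2y = 0.01320;  mass: 40.00x + 105.99y = 0.5966
Solving, x = 7.906 × 10^-3 mol, y = 2.645 × 10^-3 mol
mass of NaOH = 7.906 × 10^-3 × 40.00 = 0.3162 g
% NaOH = 0.3162 / 0.5966 × 100 = 53.00 %

53.00 %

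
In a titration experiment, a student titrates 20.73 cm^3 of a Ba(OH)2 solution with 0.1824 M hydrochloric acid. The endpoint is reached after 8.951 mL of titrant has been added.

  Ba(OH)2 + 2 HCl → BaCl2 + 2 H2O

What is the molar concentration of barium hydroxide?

0.03938 M

n(HCl) = 0.008951 L × 0.1824 mol/L = 1.633 × 10^-3 mol
From the 1:2 mole ratio, n(Ba(OH)2) = 1/2 × 1.633 × 10^-3 = 8.163 × 10^-4 mol
[Ba(OH)2] = 8.163 × 10^-4 mol / 0.02073 L = 0.03938 mol/L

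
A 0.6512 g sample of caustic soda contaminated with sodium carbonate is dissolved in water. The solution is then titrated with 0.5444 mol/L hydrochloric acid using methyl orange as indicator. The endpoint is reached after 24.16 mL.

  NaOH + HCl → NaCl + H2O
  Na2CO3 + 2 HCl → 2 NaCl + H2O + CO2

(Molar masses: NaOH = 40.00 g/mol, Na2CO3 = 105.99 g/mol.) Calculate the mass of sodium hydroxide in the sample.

0.1411 g

n(HCl) = 0.02416 × 0.5444 = 0.01315 mol
Let x = n(NaOH), y = n(Na2CO3).
Titrant: 1x + 2y = 0.01315;  mass: 40.00x + 105.99y = 0.6512
Solving, x = 3.527 × 10^-3 mol, y = 4.813 × 10^-3 mol
mass of NaOH = 3.527 × 10^-3 × 40.00 = 0.1411 g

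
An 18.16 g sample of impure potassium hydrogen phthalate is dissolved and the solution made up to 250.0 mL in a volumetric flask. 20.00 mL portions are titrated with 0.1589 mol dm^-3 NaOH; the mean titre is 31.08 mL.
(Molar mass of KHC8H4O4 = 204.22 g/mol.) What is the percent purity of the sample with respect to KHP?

69.42 %

KHC8H4O4 + NaOH → KNaC8H4O4 + H2O
n(NaOH) per titration = 0.03108 × 0.1589 = 4.939 × 10^-3 mol
n(KHC8H4O4) in each aliquot = 4.939 × 10^-3 mol (1:1 ratio)
n(KHC8H4O4) in the whole flask = 4.939 × 10^-3 × 250.0/20.00 = 0.06173 mol
mass of KHC8H4O4 = 0.06173 × 204.22 = 12.61 g
% KHC8H4O4 = 12.61 / 18.16 × 100 = 69.42 %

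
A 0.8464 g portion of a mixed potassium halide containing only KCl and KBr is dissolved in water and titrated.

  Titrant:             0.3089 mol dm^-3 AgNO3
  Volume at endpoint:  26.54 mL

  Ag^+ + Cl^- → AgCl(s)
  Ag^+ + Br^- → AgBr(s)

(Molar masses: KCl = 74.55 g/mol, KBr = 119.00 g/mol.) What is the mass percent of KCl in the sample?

n(AgNO3) = 0.02654 × 0.3089 = 8.198 × 10^-3 mol
Let x = n(KCl), y = n(KBr).
Titrant: 1x + 1y = 8.198 × 10^-3;  mass: 74.55x + 119.00y = 0.8464
Solving, x = 2.906 × 10^-3 mol, y = 5.292 × 10^-3 mol
mass of KCl = 2.906 × 10^-3 × 74.55 = 0.2167 g
% KCl = 0.2167 / 0.8464 × 100 = 25.60 %

25.60 %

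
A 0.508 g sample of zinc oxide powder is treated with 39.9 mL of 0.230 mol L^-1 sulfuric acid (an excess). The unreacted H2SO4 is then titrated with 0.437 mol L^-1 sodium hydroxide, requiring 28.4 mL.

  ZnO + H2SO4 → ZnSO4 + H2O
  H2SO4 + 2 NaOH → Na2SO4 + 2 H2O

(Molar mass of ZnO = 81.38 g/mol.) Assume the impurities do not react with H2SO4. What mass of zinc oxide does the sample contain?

0.242 g

n(H2SO4) added = 0.0399 × 0.230 = 9.18 × 10^-3 mol
n(NaOH) used in back-titration = 0.0284 × 0.437 = 0.0124 mol
From the 1:2 ratio, n(H2SO4) left over = 1/2 × 0.0124 = 6.21 × 10^-3 mol
n(H2SO4) consumed by analyte = 9.18 × 10^-3 − 6.21 × 10^-3 = 2.97 × 10^-3 mol
n(ZnO) = 2.97 × 10^-3 mol (1:1 ratio)
mass of ZnO = 2.97 × 10^-3 × 81.38 = 0.242 g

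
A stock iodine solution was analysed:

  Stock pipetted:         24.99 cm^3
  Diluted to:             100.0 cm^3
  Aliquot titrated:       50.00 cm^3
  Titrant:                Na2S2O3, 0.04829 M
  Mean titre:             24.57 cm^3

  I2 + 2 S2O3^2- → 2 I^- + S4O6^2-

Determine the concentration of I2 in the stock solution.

0.04748 M

n(Na2S2O3) = 0.02457 × 0.04829 = 1.186 × 10^-3 mol
From the 1:2 ratio, n(I2) in the aliquot = 1/2 × 1.186 × 10^-3 = 5.932 × 10^-4 mol
[I2]_dilute = 5.932 × 10^-4 / 0.05000 = 0.01186 mol/L
Dilution factor = 100.0 / 24.99 = 4.002
[I2]_stock = 0.01186 × 4.002 = 0.04748 mol/L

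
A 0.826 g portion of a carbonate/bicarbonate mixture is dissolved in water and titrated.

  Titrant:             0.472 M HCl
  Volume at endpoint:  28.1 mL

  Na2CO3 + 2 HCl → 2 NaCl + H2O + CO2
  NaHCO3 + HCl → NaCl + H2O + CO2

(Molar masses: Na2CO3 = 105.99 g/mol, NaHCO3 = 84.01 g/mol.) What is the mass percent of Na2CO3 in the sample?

n(HCl) = 0.0281 × 0.472 = 0.0133 mol
Let x = n(Na2CO3), y = n(NaHCO3).
Titrant: 2x + 1y = 0.0133;  mass: 105.99x + 84.01y = 0.826
Solving, x = 4.65 × 10^-3 mol, y = 3.97 × 10^-3 mol
mass of Na2CO3 = 4.65 × 10^-3 × 105.99 = 0.493 g
% Na2CO3 = 0.493 / 0.826 × 100 = 59.6 %

59.6 %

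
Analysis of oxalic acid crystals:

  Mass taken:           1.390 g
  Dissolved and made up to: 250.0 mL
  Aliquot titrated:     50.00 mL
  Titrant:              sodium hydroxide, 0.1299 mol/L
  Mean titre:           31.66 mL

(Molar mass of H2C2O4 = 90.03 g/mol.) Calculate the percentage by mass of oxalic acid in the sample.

H2C2O4 + 2 NaOH → Na2C2O4 + 2 H2O
n(NaOH) per titration = 0.03166 × 0.1299 = 4.113 × 10^-3 mol
From the 1:2 ratio, n(H2C2O4) in each aliquot = 1/2 × 4.113 × 10^-3 = 2.056 × 10^-3 mol
n(H2C2O4) in the whole flask = 2.056 × 10^-3 × 250.0/50.00 = 0.01028 mol
mass of H2C2O4 = 0.01028 × 90.03 = 0.9257 g
% H2C2O4 = 0.9257 / 1.390 × 100 = 66.59 %

66.59 %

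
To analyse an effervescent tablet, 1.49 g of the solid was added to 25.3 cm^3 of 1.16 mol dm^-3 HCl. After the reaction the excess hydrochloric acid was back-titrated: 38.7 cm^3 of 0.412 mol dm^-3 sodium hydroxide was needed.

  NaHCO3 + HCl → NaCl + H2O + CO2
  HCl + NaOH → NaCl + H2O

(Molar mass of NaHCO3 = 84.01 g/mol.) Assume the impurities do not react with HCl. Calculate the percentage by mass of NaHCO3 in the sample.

n(HCl) added = 0.0253 × 1.16 = 0.0293 mol
n(NaOH) used in back-titration = 0.0387 × 0.412 = 0.0159 mol
n(HCl) left over = 0.0159 mol (1:1 ratio)
n(HCl) consumed by analyte = 0.0293 − 0.0159 = 0.0134 mol
n(NaHCO3) = 0.0134 mol (1:1 ratio)
mass of NaHCO3 = 0.0134 × 84.01 = 1.13 g
% NaHCO3 = 1.13 / 1.49 × 100 = 75.6 %

75.6 %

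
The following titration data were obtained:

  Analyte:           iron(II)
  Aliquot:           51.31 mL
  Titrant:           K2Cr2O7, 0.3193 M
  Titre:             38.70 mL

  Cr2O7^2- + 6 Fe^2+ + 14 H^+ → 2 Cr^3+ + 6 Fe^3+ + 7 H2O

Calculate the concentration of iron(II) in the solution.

1.445 M

n(K2Cr2O7) = 0.03870 L × 0.3193 mol/L = 0.01236 mol
From the 6:1 mole ratio, n(Fe2+) = 6/1 × 0.01236 = 0.07414 mol
[Fe2+] = 0.07414 mol / 0.05131 L = 1.445 mol/L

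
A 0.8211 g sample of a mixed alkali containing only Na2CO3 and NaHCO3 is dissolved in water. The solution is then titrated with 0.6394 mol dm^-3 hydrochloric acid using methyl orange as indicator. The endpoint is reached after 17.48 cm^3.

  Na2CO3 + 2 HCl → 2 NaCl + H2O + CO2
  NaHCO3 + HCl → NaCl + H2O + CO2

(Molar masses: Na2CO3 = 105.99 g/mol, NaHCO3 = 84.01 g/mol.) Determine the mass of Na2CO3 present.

n(HCl) = 0.01748 × 0.6394 = 0.01118 mol
Let x = n(Na2CO3), y = n(NaHCO3).
Titrant: 2x + 1y = 0.01118;  mass: 105.99x + 84.01y = 0.8211
Solving, x = 1.900 × 10^-3 mol, y = 7.377 × 10^-3 mol
mass of Na2CO3 = 1.900 × 10^-3 × 105.99 = 0.2014 g

0.2014 g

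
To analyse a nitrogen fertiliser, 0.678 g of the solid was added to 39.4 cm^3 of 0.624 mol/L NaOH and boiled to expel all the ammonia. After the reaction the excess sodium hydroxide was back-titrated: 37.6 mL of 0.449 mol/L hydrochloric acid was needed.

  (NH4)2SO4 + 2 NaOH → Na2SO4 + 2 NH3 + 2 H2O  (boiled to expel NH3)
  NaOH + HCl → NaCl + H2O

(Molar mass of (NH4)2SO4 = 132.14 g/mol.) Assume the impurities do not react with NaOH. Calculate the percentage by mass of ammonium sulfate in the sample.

75.1 %

n(NaOH) added = 0.0394 × 0.624 = 0.0246 mol
n(HCl) used in back-titration = 0.0376 × 0.449 = 0.0169 mol
n(NaOH) left over = 0.0169 mol (1:1 ratio)
n(NaOH) consumed by analyte = 0.0246 − 0.0169 = 7.70 × 10^-3 mol
From the 1:2 ratio, n((NH4)2SO4) = 1/2 × 7.70 × 10^-3 = 3.85 × 10^-3 mol
mass of (NH4)2SO4 = 3.85 × 10^-3 × 132.14 = 0.509 g
% (NH4)2SO4 = 0.509 / 0.678 × 100 = 75.1 %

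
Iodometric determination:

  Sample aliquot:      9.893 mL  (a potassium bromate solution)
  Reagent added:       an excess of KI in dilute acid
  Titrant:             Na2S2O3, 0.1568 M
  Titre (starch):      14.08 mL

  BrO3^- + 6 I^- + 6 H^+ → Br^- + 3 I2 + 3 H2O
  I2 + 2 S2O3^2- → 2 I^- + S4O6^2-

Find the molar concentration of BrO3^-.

n(S2O3^2-) = 0.01408 × 0.1568 = 2.208 × 10^-3 mol
n(I2) = n(S2O3^2-)/2 = 1.104 × 10^-3 mol
From the 1:3 ratio, n(BrO3^-) in the aliquot = 1/3 × 1.104 × 10^-3 = 3.680 × 10^-4 mol
[BrO3^-] = 3.680 × 10^-4 / 0.009893 = 0.03719 mol/L

0.03719 M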